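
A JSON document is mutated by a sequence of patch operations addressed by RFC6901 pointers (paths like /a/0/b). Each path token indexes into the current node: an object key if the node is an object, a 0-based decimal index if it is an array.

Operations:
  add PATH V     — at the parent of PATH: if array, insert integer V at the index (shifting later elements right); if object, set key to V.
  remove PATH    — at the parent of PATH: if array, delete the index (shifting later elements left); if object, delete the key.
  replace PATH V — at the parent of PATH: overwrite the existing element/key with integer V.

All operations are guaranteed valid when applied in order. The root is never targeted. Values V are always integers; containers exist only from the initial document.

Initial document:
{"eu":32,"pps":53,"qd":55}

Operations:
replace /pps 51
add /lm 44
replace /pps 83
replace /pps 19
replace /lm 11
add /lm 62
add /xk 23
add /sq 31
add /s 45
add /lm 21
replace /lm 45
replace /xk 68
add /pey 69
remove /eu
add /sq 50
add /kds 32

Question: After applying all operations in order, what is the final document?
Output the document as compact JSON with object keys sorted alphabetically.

Answer: {"kds":32,"lm":45,"pey":69,"pps":19,"qd":55,"s":45,"sq":50,"xk":68}

Derivation:
After op 1 (replace /pps 51): {"eu":32,"pps":51,"qd":55}
After op 2 (add /lm 44): {"eu":32,"lm":44,"pps":51,"qd":55}
After op 3 (replace /pps 83): {"eu":32,"lm":44,"pps":83,"qd":55}
After op 4 (replace /pps 19): {"eu":32,"lm":44,"pps":19,"qd":55}
After op 5 (replace /lm 11): {"eu":32,"lm":11,"pps":19,"qd":55}
After op 6 (add /lm 62): {"eu":32,"lm":62,"pps":19,"qd":55}
After op 7 (add /xk 23): {"eu":32,"lm":62,"pps":19,"qd":55,"xk":23}
After op 8 (add /sq 31): {"eu":32,"lm":62,"pps":19,"qd":55,"sq":31,"xk":23}
After op 9 (add /s 45): {"eu":32,"lm":62,"pps":19,"qd":55,"s":45,"sq":31,"xk":23}
After op 10 (add /lm 21): {"eu":32,"lm":21,"pps":19,"qd":55,"s":45,"sq":31,"xk":23}
After op 11 (replace /lm 45): {"eu":32,"lm":45,"pps":19,"qd":55,"s":45,"sq":31,"xk":23}
After op 12 (replace /xk 68): {"eu":32,"lm":45,"pps":19,"qd":55,"s":45,"sq":31,"xk":68}
After op 13 (add /pey 69): {"eu":32,"lm":45,"pey":69,"pps":19,"qd":55,"s":45,"sq":31,"xk":68}
After op 14 (remove /eu): {"lm":45,"pey":69,"pps":19,"qd":55,"s":45,"sq":31,"xk":68}
After op 15 (add /sq 50): {"lm":45,"pey":69,"pps":19,"qd":55,"s":45,"sq":50,"xk":68}
After op 16 (add /kds 32): {"kds":32,"lm":45,"pey":69,"pps":19,"qd":55,"s":45,"sq":50,"xk":68}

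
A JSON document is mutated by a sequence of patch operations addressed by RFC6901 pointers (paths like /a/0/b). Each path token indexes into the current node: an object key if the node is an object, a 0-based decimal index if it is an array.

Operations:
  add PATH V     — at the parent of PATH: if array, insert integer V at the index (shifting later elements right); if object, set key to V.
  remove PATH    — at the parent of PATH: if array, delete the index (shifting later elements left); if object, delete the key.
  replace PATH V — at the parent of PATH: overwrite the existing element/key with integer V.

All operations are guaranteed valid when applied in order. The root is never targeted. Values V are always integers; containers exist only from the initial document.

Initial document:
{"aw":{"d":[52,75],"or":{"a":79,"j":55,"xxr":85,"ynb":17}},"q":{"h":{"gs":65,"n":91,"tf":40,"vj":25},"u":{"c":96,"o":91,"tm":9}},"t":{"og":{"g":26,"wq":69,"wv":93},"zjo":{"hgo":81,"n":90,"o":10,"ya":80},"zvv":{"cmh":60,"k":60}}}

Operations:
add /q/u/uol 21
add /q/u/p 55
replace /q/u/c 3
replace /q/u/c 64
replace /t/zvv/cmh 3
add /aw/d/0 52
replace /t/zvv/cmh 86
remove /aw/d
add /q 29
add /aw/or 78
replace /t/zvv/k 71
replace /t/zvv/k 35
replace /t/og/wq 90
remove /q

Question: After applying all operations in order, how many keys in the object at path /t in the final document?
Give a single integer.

After op 1 (add /q/u/uol 21): {"aw":{"d":[52,75],"or":{"a":79,"j":55,"xxr":85,"ynb":17}},"q":{"h":{"gs":65,"n":91,"tf":40,"vj":25},"u":{"c":96,"o":91,"tm":9,"uol":21}},"t":{"og":{"g":26,"wq":69,"wv":93},"zjo":{"hgo":81,"n":90,"o":10,"ya":80},"zvv":{"cmh":60,"k":60}}}
After op 2 (add /q/u/p 55): {"aw":{"d":[52,75],"or":{"a":79,"j":55,"xxr":85,"ynb":17}},"q":{"h":{"gs":65,"n":91,"tf":40,"vj":25},"u":{"c":96,"o":91,"p":55,"tm":9,"uol":21}},"t":{"og":{"g":26,"wq":69,"wv":93},"zjo":{"hgo":81,"n":90,"o":10,"ya":80},"zvv":{"cmh":60,"k":60}}}
After op 3 (replace /q/u/c 3): {"aw":{"d":[52,75],"or":{"a":79,"j":55,"xxr":85,"ynb":17}},"q":{"h":{"gs":65,"n":91,"tf":40,"vj":25},"u":{"c":3,"o":91,"p":55,"tm":9,"uol":21}},"t":{"og":{"g":26,"wq":69,"wv":93},"zjo":{"hgo":81,"n":90,"o":10,"ya":80},"zvv":{"cmh":60,"k":60}}}
After op 4 (replace /q/u/c 64): {"aw":{"d":[52,75],"or":{"a":79,"j":55,"xxr":85,"ynb":17}},"q":{"h":{"gs":65,"n":91,"tf":40,"vj":25},"u":{"c":64,"o":91,"p":55,"tm":9,"uol":21}},"t":{"og":{"g":26,"wq":69,"wv":93},"zjo":{"hgo":81,"n":90,"o":10,"ya":80},"zvv":{"cmh":60,"k":60}}}
After op 5 (replace /t/zvv/cmh 3): {"aw":{"d":[52,75],"or":{"a":79,"j":55,"xxr":85,"ynb":17}},"q":{"h":{"gs":65,"n":91,"tf":40,"vj":25},"u":{"c":64,"o":91,"p":55,"tm":9,"uol":21}},"t":{"og":{"g":26,"wq":69,"wv":93},"zjo":{"hgo":81,"n":90,"o":10,"ya":80},"zvv":{"cmh":3,"k":60}}}
After op 6 (add /aw/d/0 52): {"aw":{"d":[52,52,75],"or":{"a":79,"j":55,"xxr":85,"ynb":17}},"q":{"h":{"gs":65,"n":91,"tf":40,"vj":25},"u":{"c":64,"o":91,"p":55,"tm":9,"uol":21}},"t":{"og":{"g":26,"wq":69,"wv":93},"zjo":{"hgo":81,"n":90,"o":10,"ya":80},"zvv":{"cmh":3,"k":60}}}
After op 7 (replace /t/zvv/cmh 86): {"aw":{"d":[52,52,75],"or":{"a":79,"j":55,"xxr":85,"ynb":17}},"q":{"h":{"gs":65,"n":91,"tf":40,"vj":25},"u":{"c":64,"o":91,"p":55,"tm":9,"uol":21}},"t":{"og":{"g":26,"wq":69,"wv":93},"zjo":{"hgo":81,"n":90,"o":10,"ya":80},"zvv":{"cmh":86,"k":60}}}
After op 8 (remove /aw/d): {"aw":{"or":{"a":79,"j":55,"xxr":85,"ynb":17}},"q":{"h":{"gs":65,"n":91,"tf":40,"vj":25},"u":{"c":64,"o":91,"p":55,"tm":9,"uol":21}},"t":{"og":{"g":26,"wq":69,"wv":93},"zjo":{"hgo":81,"n":90,"o":10,"ya":80},"zvv":{"cmh":86,"k":60}}}
After op 9 (add /q 29): {"aw":{"or":{"a":79,"j":55,"xxr":85,"ynb":17}},"q":29,"t":{"og":{"g":26,"wq":69,"wv":93},"zjo":{"hgo":81,"n":90,"o":10,"ya":80},"zvv":{"cmh":86,"k":60}}}
After op 10 (add /aw/or 78): {"aw":{"or":78},"q":29,"t":{"og":{"g":26,"wq":69,"wv":93},"zjo":{"hgo":81,"n":90,"o":10,"ya":80},"zvv":{"cmh":86,"k":60}}}
After op 11 (replace /t/zvv/k 71): {"aw":{"or":78},"q":29,"t":{"og":{"g":26,"wq":69,"wv":93},"zjo":{"hgo":81,"n":90,"o":10,"ya":80},"zvv":{"cmh":86,"k":71}}}
After op 12 (replace /t/zvv/k 35): {"aw":{"or":78},"q":29,"t":{"og":{"g":26,"wq":69,"wv":93},"zjo":{"hgo":81,"n":90,"o":10,"ya":80},"zvv":{"cmh":86,"k":35}}}
After op 13 (replace /t/og/wq 90): {"aw":{"or":78},"q":29,"t":{"og":{"g":26,"wq":90,"wv":93},"zjo":{"hgo":81,"n":90,"o":10,"ya":80},"zvv":{"cmh":86,"k":35}}}
After op 14 (remove /q): {"aw":{"or":78},"t":{"og":{"g":26,"wq":90,"wv":93},"zjo":{"hgo":81,"n":90,"o":10,"ya":80},"zvv":{"cmh":86,"k":35}}}
Size at path /t: 3

Answer: 3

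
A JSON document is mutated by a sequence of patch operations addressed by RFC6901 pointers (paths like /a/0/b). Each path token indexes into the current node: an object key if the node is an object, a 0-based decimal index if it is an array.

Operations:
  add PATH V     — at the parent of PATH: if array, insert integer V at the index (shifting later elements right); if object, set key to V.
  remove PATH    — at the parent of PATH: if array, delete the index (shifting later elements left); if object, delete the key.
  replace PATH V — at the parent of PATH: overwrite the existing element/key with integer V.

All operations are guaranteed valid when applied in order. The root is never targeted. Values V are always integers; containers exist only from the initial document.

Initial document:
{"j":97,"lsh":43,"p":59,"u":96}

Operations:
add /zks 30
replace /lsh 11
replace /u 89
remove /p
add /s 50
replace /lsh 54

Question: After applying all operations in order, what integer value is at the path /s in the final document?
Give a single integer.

Answer: 50

Derivation:
After op 1 (add /zks 30): {"j":97,"lsh":43,"p":59,"u":96,"zks":30}
After op 2 (replace /lsh 11): {"j":97,"lsh":11,"p":59,"u":96,"zks":30}
After op 3 (replace /u 89): {"j":97,"lsh":11,"p":59,"u":89,"zks":30}
After op 4 (remove /p): {"j":97,"lsh":11,"u":89,"zks":30}
After op 5 (add /s 50): {"j":97,"lsh":11,"s":50,"u":89,"zks":30}
After op 6 (replace /lsh 54): {"j":97,"lsh":54,"s":50,"u":89,"zks":30}
Value at /s: 50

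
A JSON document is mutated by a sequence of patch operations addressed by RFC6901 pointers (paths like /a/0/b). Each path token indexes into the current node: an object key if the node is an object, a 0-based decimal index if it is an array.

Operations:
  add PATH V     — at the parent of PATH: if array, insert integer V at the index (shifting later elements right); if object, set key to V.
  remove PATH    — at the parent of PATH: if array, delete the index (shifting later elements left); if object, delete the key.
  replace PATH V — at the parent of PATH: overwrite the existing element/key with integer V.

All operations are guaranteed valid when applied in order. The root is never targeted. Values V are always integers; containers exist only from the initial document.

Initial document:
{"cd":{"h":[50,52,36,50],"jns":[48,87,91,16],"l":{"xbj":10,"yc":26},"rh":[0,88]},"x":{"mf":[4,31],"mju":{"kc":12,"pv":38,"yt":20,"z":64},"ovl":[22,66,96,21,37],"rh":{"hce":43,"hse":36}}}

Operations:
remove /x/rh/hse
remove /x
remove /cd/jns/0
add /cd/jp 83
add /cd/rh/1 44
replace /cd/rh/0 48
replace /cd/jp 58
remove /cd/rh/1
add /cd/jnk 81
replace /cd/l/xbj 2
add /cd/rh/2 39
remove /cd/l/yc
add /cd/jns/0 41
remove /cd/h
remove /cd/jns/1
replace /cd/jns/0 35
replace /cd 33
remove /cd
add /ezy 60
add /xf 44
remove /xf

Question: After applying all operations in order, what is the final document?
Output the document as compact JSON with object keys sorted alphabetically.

After op 1 (remove /x/rh/hse): {"cd":{"h":[50,52,36,50],"jns":[48,87,91,16],"l":{"xbj":10,"yc":26},"rh":[0,88]},"x":{"mf":[4,31],"mju":{"kc":12,"pv":38,"yt":20,"z":64},"ovl":[22,66,96,21,37],"rh":{"hce":43}}}
After op 2 (remove /x): {"cd":{"h":[50,52,36,50],"jns":[48,87,91,16],"l":{"xbj":10,"yc":26},"rh":[0,88]}}
After op 3 (remove /cd/jns/0): {"cd":{"h":[50,52,36,50],"jns":[87,91,16],"l":{"xbj":10,"yc":26},"rh":[0,88]}}
After op 4 (add /cd/jp 83): {"cd":{"h":[50,52,36,50],"jns":[87,91,16],"jp":83,"l":{"xbj":10,"yc":26},"rh":[0,88]}}
After op 5 (add /cd/rh/1 44): {"cd":{"h":[50,52,36,50],"jns":[87,91,16],"jp":83,"l":{"xbj":10,"yc":26},"rh":[0,44,88]}}
After op 6 (replace /cd/rh/0 48): {"cd":{"h":[50,52,36,50],"jns":[87,91,16],"jp":83,"l":{"xbj":10,"yc":26},"rh":[48,44,88]}}
After op 7 (replace /cd/jp 58): {"cd":{"h":[50,52,36,50],"jns":[87,91,16],"jp":58,"l":{"xbj":10,"yc":26},"rh":[48,44,88]}}
After op 8 (remove /cd/rh/1): {"cd":{"h":[50,52,36,50],"jns":[87,91,16],"jp":58,"l":{"xbj":10,"yc":26},"rh":[48,88]}}
After op 9 (add /cd/jnk 81): {"cd":{"h":[50,52,36,50],"jnk":81,"jns":[87,91,16],"jp":58,"l":{"xbj":10,"yc":26},"rh":[48,88]}}
After op 10 (replace /cd/l/xbj 2): {"cd":{"h":[50,52,36,50],"jnk":81,"jns":[87,91,16],"jp":58,"l":{"xbj":2,"yc":26},"rh":[48,88]}}
After op 11 (add /cd/rh/2 39): {"cd":{"h":[50,52,36,50],"jnk":81,"jns":[87,91,16],"jp":58,"l":{"xbj":2,"yc":26},"rh":[48,88,39]}}
After op 12 (remove /cd/l/yc): {"cd":{"h":[50,52,36,50],"jnk":81,"jns":[87,91,16],"jp":58,"l":{"xbj":2},"rh":[48,88,39]}}
After op 13 (add /cd/jns/0 41): {"cd":{"h":[50,52,36,50],"jnk":81,"jns":[41,87,91,16],"jp":58,"l":{"xbj":2},"rh":[48,88,39]}}
After op 14 (remove /cd/h): {"cd":{"jnk":81,"jns":[41,87,91,16],"jp":58,"l":{"xbj":2},"rh":[48,88,39]}}
After op 15 (remove /cd/jns/1): {"cd":{"jnk":81,"jns":[41,91,16],"jp":58,"l":{"xbj":2},"rh":[48,88,39]}}
After op 16 (replace /cd/jns/0 35): {"cd":{"jnk":81,"jns":[35,91,16],"jp":58,"l":{"xbj":2},"rh":[48,88,39]}}
After op 17 (replace /cd 33): {"cd":33}
After op 18 (remove /cd): {}
After op 19 (add /ezy 60): {"ezy":60}
After op 20 (add /xf 44): {"ezy":60,"xf":44}
After op 21 (remove /xf): {"ezy":60}

Answer: {"ezy":60}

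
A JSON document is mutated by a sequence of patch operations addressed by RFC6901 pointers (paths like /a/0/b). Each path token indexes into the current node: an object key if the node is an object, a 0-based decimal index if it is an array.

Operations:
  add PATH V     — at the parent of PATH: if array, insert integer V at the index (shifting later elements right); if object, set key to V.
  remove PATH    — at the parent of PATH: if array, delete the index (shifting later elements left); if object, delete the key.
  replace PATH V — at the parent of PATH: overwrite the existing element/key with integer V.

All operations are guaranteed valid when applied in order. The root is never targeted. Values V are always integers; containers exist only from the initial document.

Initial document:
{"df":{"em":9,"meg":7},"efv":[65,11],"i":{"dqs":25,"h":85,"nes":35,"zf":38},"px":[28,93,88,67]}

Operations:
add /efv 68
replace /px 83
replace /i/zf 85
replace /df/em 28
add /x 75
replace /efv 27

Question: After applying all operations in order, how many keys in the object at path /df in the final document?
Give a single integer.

Answer: 2

Derivation:
After op 1 (add /efv 68): {"df":{"em":9,"meg":7},"efv":68,"i":{"dqs":25,"h":85,"nes":35,"zf":38},"px":[28,93,88,67]}
After op 2 (replace /px 83): {"df":{"em":9,"meg":7},"efv":68,"i":{"dqs":25,"h":85,"nes":35,"zf":38},"px":83}
After op 3 (replace /i/zf 85): {"df":{"em":9,"meg":7},"efv":68,"i":{"dqs":25,"h":85,"nes":35,"zf":85},"px":83}
After op 4 (replace /df/em 28): {"df":{"em":28,"meg":7},"efv":68,"i":{"dqs":25,"h":85,"nes":35,"zf":85},"px":83}
After op 5 (add /x 75): {"df":{"em":28,"meg":7},"efv":68,"i":{"dqs":25,"h":85,"nes":35,"zf":85},"px":83,"x":75}
After op 6 (replace /efv 27): {"df":{"em":28,"meg":7},"efv":27,"i":{"dqs":25,"h":85,"nes":35,"zf":85},"px":83,"x":75}
Size at path /df: 2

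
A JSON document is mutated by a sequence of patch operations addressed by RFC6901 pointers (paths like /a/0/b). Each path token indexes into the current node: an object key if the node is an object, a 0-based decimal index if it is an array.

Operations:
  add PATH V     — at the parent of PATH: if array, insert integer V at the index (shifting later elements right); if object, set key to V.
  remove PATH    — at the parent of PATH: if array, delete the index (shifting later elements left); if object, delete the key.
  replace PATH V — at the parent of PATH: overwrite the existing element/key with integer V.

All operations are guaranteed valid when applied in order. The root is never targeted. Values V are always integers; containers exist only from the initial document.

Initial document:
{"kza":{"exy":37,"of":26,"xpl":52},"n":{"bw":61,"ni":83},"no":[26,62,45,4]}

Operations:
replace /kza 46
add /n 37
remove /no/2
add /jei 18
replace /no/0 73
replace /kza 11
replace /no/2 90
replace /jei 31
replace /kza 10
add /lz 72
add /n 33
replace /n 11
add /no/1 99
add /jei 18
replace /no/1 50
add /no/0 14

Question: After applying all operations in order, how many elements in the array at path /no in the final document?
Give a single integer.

After op 1 (replace /kza 46): {"kza":46,"n":{"bw":61,"ni":83},"no":[26,62,45,4]}
After op 2 (add /n 37): {"kza":46,"n":37,"no":[26,62,45,4]}
After op 3 (remove /no/2): {"kza":46,"n":37,"no":[26,62,4]}
After op 4 (add /jei 18): {"jei":18,"kza":46,"n":37,"no":[26,62,4]}
After op 5 (replace /no/0 73): {"jei":18,"kza":46,"n":37,"no":[73,62,4]}
After op 6 (replace /kza 11): {"jei":18,"kza":11,"n":37,"no":[73,62,4]}
After op 7 (replace /no/2 90): {"jei":18,"kza":11,"n":37,"no":[73,62,90]}
After op 8 (replace /jei 31): {"jei":31,"kza":11,"n":37,"no":[73,62,90]}
After op 9 (replace /kza 10): {"jei":31,"kza":10,"n":37,"no":[73,62,90]}
After op 10 (add /lz 72): {"jei":31,"kza":10,"lz":72,"n":37,"no":[73,62,90]}
After op 11 (add /n 33): {"jei":31,"kza":10,"lz":72,"n":33,"no":[73,62,90]}
After op 12 (replace /n 11): {"jei":31,"kza":10,"lz":72,"n":11,"no":[73,62,90]}
After op 13 (add /no/1 99): {"jei":31,"kza":10,"lz":72,"n":11,"no":[73,99,62,90]}
After op 14 (add /jei 18): {"jei":18,"kza":10,"lz":72,"n":11,"no":[73,99,62,90]}
After op 15 (replace /no/1 50): {"jei":18,"kza":10,"lz":72,"n":11,"no":[73,50,62,90]}
After op 16 (add /no/0 14): {"jei":18,"kza":10,"lz":72,"n":11,"no":[14,73,50,62,90]}
Size at path /no: 5

Answer: 5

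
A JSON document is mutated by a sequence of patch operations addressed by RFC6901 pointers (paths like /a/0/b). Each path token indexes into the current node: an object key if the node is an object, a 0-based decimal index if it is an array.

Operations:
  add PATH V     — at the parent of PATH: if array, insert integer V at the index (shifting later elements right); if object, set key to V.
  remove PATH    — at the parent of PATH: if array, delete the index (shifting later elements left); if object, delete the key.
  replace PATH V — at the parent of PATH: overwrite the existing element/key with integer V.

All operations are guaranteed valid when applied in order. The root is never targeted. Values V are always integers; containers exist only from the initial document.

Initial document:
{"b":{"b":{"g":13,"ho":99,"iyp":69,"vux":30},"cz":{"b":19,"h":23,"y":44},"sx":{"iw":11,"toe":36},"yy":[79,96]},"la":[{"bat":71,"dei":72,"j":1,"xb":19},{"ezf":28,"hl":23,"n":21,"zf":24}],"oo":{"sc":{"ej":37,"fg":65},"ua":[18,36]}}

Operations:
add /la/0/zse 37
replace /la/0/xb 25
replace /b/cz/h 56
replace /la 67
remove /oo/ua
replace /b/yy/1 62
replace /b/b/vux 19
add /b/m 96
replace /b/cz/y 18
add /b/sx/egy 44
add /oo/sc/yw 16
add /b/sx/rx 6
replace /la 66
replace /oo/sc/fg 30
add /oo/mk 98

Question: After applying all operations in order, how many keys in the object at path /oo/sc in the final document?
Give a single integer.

After op 1 (add /la/0/zse 37): {"b":{"b":{"g":13,"ho":99,"iyp":69,"vux":30},"cz":{"b":19,"h":23,"y":44},"sx":{"iw":11,"toe":36},"yy":[79,96]},"la":[{"bat":71,"dei":72,"j":1,"xb":19,"zse":37},{"ezf":28,"hl":23,"n":21,"zf":24}],"oo":{"sc":{"ej":37,"fg":65},"ua":[18,36]}}
After op 2 (replace /la/0/xb 25): {"b":{"b":{"g":13,"ho":99,"iyp":69,"vux":30},"cz":{"b":19,"h":23,"y":44},"sx":{"iw":11,"toe":36},"yy":[79,96]},"la":[{"bat":71,"dei":72,"j":1,"xb":25,"zse":37},{"ezf":28,"hl":23,"n":21,"zf":24}],"oo":{"sc":{"ej":37,"fg":65},"ua":[18,36]}}
After op 3 (replace /b/cz/h 56): {"b":{"b":{"g":13,"ho":99,"iyp":69,"vux":30},"cz":{"b":19,"h":56,"y":44},"sx":{"iw":11,"toe":36},"yy":[79,96]},"la":[{"bat":71,"dei":72,"j":1,"xb":25,"zse":37},{"ezf":28,"hl":23,"n":21,"zf":24}],"oo":{"sc":{"ej":37,"fg":65},"ua":[18,36]}}
After op 4 (replace /la 67): {"b":{"b":{"g":13,"ho":99,"iyp":69,"vux":30},"cz":{"b":19,"h":56,"y":44},"sx":{"iw":11,"toe":36},"yy":[79,96]},"la":67,"oo":{"sc":{"ej":37,"fg":65},"ua":[18,36]}}
After op 5 (remove /oo/ua): {"b":{"b":{"g":13,"ho":99,"iyp":69,"vux":30},"cz":{"b":19,"h":56,"y":44},"sx":{"iw":11,"toe":36},"yy":[79,96]},"la":67,"oo":{"sc":{"ej":37,"fg":65}}}
After op 6 (replace /b/yy/1 62): {"b":{"b":{"g":13,"ho":99,"iyp":69,"vux":30},"cz":{"b":19,"h":56,"y":44},"sx":{"iw":11,"toe":36},"yy":[79,62]},"la":67,"oo":{"sc":{"ej":37,"fg":65}}}
After op 7 (replace /b/b/vux 19): {"b":{"b":{"g":13,"ho":99,"iyp":69,"vux":19},"cz":{"b":19,"h":56,"y":44},"sx":{"iw":11,"toe":36},"yy":[79,62]},"la":67,"oo":{"sc":{"ej":37,"fg":65}}}
After op 8 (add /b/m 96): {"b":{"b":{"g":13,"ho":99,"iyp":69,"vux":19},"cz":{"b":19,"h":56,"y":44},"m":96,"sx":{"iw":11,"toe":36},"yy":[79,62]},"la":67,"oo":{"sc":{"ej":37,"fg":65}}}
After op 9 (replace /b/cz/y 18): {"b":{"b":{"g":13,"ho":99,"iyp":69,"vux":19},"cz":{"b":19,"h":56,"y":18},"m":96,"sx":{"iw":11,"toe":36},"yy":[79,62]},"la":67,"oo":{"sc":{"ej":37,"fg":65}}}
After op 10 (add /b/sx/egy 44): {"b":{"b":{"g":13,"ho":99,"iyp":69,"vux":19},"cz":{"b":19,"h":56,"y":18},"m":96,"sx":{"egy":44,"iw":11,"toe":36},"yy":[79,62]},"la":67,"oo":{"sc":{"ej":37,"fg":65}}}
After op 11 (add /oo/sc/yw 16): {"b":{"b":{"g":13,"ho":99,"iyp":69,"vux":19},"cz":{"b":19,"h":56,"y":18},"m":96,"sx":{"egy":44,"iw":11,"toe":36},"yy":[79,62]},"la":67,"oo":{"sc":{"ej":37,"fg":65,"yw":16}}}
After op 12 (add /b/sx/rx 6): {"b":{"b":{"g":13,"ho":99,"iyp":69,"vux":19},"cz":{"b":19,"h":56,"y":18},"m":96,"sx":{"egy":44,"iw":11,"rx":6,"toe":36},"yy":[79,62]},"la":67,"oo":{"sc":{"ej":37,"fg":65,"yw":16}}}
After op 13 (replace /la 66): {"b":{"b":{"g":13,"ho":99,"iyp":69,"vux":19},"cz":{"b":19,"h":56,"y":18},"m":96,"sx":{"egy":44,"iw":11,"rx":6,"toe":36},"yy":[79,62]},"la":66,"oo":{"sc":{"ej":37,"fg":65,"yw":16}}}
After op 14 (replace /oo/sc/fg 30): {"b":{"b":{"g":13,"ho":99,"iyp":69,"vux":19},"cz":{"b":19,"h":56,"y":18},"m":96,"sx":{"egy":44,"iw":11,"rx":6,"toe":36},"yy":[79,62]},"la":66,"oo":{"sc":{"ej":37,"fg":30,"yw":16}}}
After op 15 (add /oo/mk 98): {"b":{"b":{"g":13,"ho":99,"iyp":69,"vux":19},"cz":{"b":19,"h":56,"y":18},"m":96,"sx":{"egy":44,"iw":11,"rx":6,"toe":36},"yy":[79,62]},"la":66,"oo":{"mk":98,"sc":{"ej":37,"fg":30,"yw":16}}}
Size at path /oo/sc: 3

Answer: 3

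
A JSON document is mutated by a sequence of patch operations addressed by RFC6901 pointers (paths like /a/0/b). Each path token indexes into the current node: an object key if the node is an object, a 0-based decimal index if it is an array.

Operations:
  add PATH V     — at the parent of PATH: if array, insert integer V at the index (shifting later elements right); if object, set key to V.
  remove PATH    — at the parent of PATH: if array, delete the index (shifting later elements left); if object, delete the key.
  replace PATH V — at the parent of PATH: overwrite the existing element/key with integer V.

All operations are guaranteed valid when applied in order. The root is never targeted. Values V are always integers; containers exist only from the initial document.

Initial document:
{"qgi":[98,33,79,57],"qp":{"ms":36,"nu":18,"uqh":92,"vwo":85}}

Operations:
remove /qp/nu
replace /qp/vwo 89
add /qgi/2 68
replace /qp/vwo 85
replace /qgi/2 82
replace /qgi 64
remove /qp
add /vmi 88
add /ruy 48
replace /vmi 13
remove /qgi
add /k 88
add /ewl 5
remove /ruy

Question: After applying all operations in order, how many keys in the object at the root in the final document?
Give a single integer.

Answer: 3

Derivation:
After op 1 (remove /qp/nu): {"qgi":[98,33,79,57],"qp":{"ms":36,"uqh":92,"vwo":85}}
After op 2 (replace /qp/vwo 89): {"qgi":[98,33,79,57],"qp":{"ms":36,"uqh":92,"vwo":89}}
After op 3 (add /qgi/2 68): {"qgi":[98,33,68,79,57],"qp":{"ms":36,"uqh":92,"vwo":89}}
After op 4 (replace /qp/vwo 85): {"qgi":[98,33,68,79,57],"qp":{"ms":36,"uqh":92,"vwo":85}}
After op 5 (replace /qgi/2 82): {"qgi":[98,33,82,79,57],"qp":{"ms":36,"uqh":92,"vwo":85}}
After op 6 (replace /qgi 64): {"qgi":64,"qp":{"ms":36,"uqh":92,"vwo":85}}
After op 7 (remove /qp): {"qgi":64}
After op 8 (add /vmi 88): {"qgi":64,"vmi":88}
After op 9 (add /ruy 48): {"qgi":64,"ruy":48,"vmi":88}
After op 10 (replace /vmi 13): {"qgi":64,"ruy":48,"vmi":13}
After op 11 (remove /qgi): {"ruy":48,"vmi":13}
After op 12 (add /k 88): {"k":88,"ruy":48,"vmi":13}
After op 13 (add /ewl 5): {"ewl":5,"k":88,"ruy":48,"vmi":13}
After op 14 (remove /ruy): {"ewl":5,"k":88,"vmi":13}
Size at the root: 3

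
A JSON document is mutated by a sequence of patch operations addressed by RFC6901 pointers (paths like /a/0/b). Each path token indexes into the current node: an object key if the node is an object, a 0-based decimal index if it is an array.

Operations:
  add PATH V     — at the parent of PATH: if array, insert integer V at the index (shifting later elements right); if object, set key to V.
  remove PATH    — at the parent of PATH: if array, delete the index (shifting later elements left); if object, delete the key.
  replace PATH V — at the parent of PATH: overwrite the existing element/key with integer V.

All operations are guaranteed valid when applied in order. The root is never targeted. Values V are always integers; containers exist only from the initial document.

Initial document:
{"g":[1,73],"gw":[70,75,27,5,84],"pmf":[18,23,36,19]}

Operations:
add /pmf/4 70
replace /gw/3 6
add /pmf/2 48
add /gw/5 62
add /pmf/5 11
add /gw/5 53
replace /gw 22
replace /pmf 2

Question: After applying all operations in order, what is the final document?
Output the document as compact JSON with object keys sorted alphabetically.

After op 1 (add /pmf/4 70): {"g":[1,73],"gw":[70,75,27,5,84],"pmf":[18,23,36,19,70]}
After op 2 (replace /gw/3 6): {"g":[1,73],"gw":[70,75,27,6,84],"pmf":[18,23,36,19,70]}
After op 3 (add /pmf/2 48): {"g":[1,73],"gw":[70,75,27,6,84],"pmf":[18,23,48,36,19,70]}
After op 4 (add /gw/5 62): {"g":[1,73],"gw":[70,75,27,6,84,62],"pmf":[18,23,48,36,19,70]}
After op 5 (add /pmf/5 11): {"g":[1,73],"gw":[70,75,27,6,84,62],"pmf":[18,23,48,36,19,11,70]}
After op 6 (add /gw/5 53): {"g":[1,73],"gw":[70,75,27,6,84,53,62],"pmf":[18,23,48,36,19,11,70]}
After op 7 (replace /gw 22): {"g":[1,73],"gw":22,"pmf":[18,23,48,36,19,11,70]}
After op 8 (replace /pmf 2): {"g":[1,73],"gw":22,"pmf":2}

Answer: {"g":[1,73],"gw":22,"pmf":2}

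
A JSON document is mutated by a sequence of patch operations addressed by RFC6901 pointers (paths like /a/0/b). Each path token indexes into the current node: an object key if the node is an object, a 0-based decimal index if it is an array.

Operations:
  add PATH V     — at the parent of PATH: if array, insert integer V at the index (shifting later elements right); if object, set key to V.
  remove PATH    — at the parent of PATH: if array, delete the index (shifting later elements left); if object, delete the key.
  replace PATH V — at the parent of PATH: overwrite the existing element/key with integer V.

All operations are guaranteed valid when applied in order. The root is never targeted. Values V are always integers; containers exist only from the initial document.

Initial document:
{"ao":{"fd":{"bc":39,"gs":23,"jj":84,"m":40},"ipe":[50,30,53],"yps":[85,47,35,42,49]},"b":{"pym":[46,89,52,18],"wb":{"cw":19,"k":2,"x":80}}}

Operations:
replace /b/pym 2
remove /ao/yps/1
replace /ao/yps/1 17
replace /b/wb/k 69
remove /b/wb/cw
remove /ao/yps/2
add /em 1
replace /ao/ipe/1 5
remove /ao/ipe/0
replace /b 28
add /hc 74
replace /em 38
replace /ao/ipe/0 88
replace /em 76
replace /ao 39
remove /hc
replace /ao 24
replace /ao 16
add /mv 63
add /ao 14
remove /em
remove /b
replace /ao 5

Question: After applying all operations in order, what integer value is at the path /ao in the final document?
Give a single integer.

After op 1 (replace /b/pym 2): {"ao":{"fd":{"bc":39,"gs":23,"jj":84,"m":40},"ipe":[50,30,53],"yps":[85,47,35,42,49]},"b":{"pym":2,"wb":{"cw":19,"k":2,"x":80}}}
After op 2 (remove /ao/yps/1): {"ao":{"fd":{"bc":39,"gs":23,"jj":84,"m":40},"ipe":[50,30,53],"yps":[85,35,42,49]},"b":{"pym":2,"wb":{"cw":19,"k":2,"x":80}}}
After op 3 (replace /ao/yps/1 17): {"ao":{"fd":{"bc":39,"gs":23,"jj":84,"m":40},"ipe":[50,30,53],"yps":[85,17,42,49]},"b":{"pym":2,"wb":{"cw":19,"k":2,"x":80}}}
After op 4 (replace /b/wb/k 69): {"ao":{"fd":{"bc":39,"gs":23,"jj":84,"m":40},"ipe":[50,30,53],"yps":[85,17,42,49]},"b":{"pym":2,"wb":{"cw":19,"k":69,"x":80}}}
After op 5 (remove /b/wb/cw): {"ao":{"fd":{"bc":39,"gs":23,"jj":84,"m":40},"ipe":[50,30,53],"yps":[85,17,42,49]},"b":{"pym":2,"wb":{"k":69,"x":80}}}
After op 6 (remove /ao/yps/2): {"ao":{"fd":{"bc":39,"gs":23,"jj":84,"m":40},"ipe":[50,30,53],"yps":[85,17,49]},"b":{"pym":2,"wb":{"k":69,"x":80}}}
After op 7 (add /em 1): {"ao":{"fd":{"bc":39,"gs":23,"jj":84,"m":40},"ipe":[50,30,53],"yps":[85,17,49]},"b":{"pym":2,"wb":{"k":69,"x":80}},"em":1}
After op 8 (replace /ao/ipe/1 5): {"ao":{"fd":{"bc":39,"gs":23,"jj":84,"m":40},"ipe":[50,5,53],"yps":[85,17,49]},"b":{"pym":2,"wb":{"k":69,"x":80}},"em":1}
After op 9 (remove /ao/ipe/0): {"ao":{"fd":{"bc":39,"gs":23,"jj":84,"m":40},"ipe":[5,53],"yps":[85,17,49]},"b":{"pym":2,"wb":{"k":69,"x":80}},"em":1}
After op 10 (replace /b 28): {"ao":{"fd":{"bc":39,"gs":23,"jj":84,"m":40},"ipe":[5,53],"yps":[85,17,49]},"b":28,"em":1}
After op 11 (add /hc 74): {"ao":{"fd":{"bc":39,"gs":23,"jj":84,"m":40},"ipe":[5,53],"yps":[85,17,49]},"b":28,"em":1,"hc":74}
After op 12 (replace /em 38): {"ao":{"fd":{"bc":39,"gs":23,"jj":84,"m":40},"ipe":[5,53],"yps":[85,17,49]},"b":28,"em":38,"hc":74}
After op 13 (replace /ao/ipe/0 88): {"ao":{"fd":{"bc":39,"gs":23,"jj":84,"m":40},"ipe":[88,53],"yps":[85,17,49]},"b":28,"em":38,"hc":74}
After op 14 (replace /em 76): {"ao":{"fd":{"bc":39,"gs":23,"jj":84,"m":40},"ipe":[88,53],"yps":[85,17,49]},"b":28,"em":76,"hc":74}
After op 15 (replace /ao 39): {"ao":39,"b":28,"em":76,"hc":74}
After op 16 (remove /hc): {"ao":39,"b":28,"em":76}
After op 17 (replace /ao 24): {"ao":24,"b":28,"em":76}
After op 18 (replace /ao 16): {"ao":16,"b":28,"em":76}
After op 19 (add /mv 63): {"ao":16,"b":28,"em":76,"mv":63}
After op 20 (add /ao 14): {"ao":14,"b":28,"em":76,"mv":63}
After op 21 (remove /em): {"ao":14,"b":28,"mv":63}
After op 22 (remove /b): {"ao":14,"mv":63}
After op 23 (replace /ao 5): {"ao":5,"mv":63}
Value at /ao: 5

Answer: 5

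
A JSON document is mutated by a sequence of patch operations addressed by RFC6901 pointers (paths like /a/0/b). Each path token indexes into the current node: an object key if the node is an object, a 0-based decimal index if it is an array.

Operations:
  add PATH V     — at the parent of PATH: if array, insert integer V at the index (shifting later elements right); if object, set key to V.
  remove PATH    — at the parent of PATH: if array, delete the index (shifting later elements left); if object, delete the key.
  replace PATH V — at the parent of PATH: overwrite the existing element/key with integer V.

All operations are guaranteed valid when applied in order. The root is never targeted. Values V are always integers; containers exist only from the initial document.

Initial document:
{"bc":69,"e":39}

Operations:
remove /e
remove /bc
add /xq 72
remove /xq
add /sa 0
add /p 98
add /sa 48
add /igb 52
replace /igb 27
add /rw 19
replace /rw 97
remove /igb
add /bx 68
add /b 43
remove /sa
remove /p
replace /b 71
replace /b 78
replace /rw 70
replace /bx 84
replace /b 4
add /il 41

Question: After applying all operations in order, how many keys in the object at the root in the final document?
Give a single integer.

Answer: 4

Derivation:
After op 1 (remove /e): {"bc":69}
After op 2 (remove /bc): {}
After op 3 (add /xq 72): {"xq":72}
After op 4 (remove /xq): {}
After op 5 (add /sa 0): {"sa":0}
After op 6 (add /p 98): {"p":98,"sa":0}
After op 7 (add /sa 48): {"p":98,"sa":48}
After op 8 (add /igb 52): {"igb":52,"p":98,"sa":48}
After op 9 (replace /igb 27): {"igb":27,"p":98,"sa":48}
After op 10 (add /rw 19): {"igb":27,"p":98,"rw":19,"sa":48}
After op 11 (replace /rw 97): {"igb":27,"p":98,"rw":97,"sa":48}
After op 12 (remove /igb): {"p":98,"rw":97,"sa":48}
After op 13 (add /bx 68): {"bx":68,"p":98,"rw":97,"sa":48}
After op 14 (add /b 43): {"b":43,"bx":68,"p":98,"rw":97,"sa":48}
After op 15 (remove /sa): {"b":43,"bx":68,"p":98,"rw":97}
After op 16 (remove /p): {"b":43,"bx":68,"rw":97}
After op 17 (replace /b 71): {"b":71,"bx":68,"rw":97}
After op 18 (replace /b 78): {"b":78,"bx":68,"rw":97}
After op 19 (replace /rw 70): {"b":78,"bx":68,"rw":70}
After op 20 (replace /bx 84): {"b":78,"bx":84,"rw":70}
After op 21 (replace /b 4): {"b":4,"bx":84,"rw":70}
After op 22 (add /il 41): {"b":4,"bx":84,"il":41,"rw":70}
Size at the root: 4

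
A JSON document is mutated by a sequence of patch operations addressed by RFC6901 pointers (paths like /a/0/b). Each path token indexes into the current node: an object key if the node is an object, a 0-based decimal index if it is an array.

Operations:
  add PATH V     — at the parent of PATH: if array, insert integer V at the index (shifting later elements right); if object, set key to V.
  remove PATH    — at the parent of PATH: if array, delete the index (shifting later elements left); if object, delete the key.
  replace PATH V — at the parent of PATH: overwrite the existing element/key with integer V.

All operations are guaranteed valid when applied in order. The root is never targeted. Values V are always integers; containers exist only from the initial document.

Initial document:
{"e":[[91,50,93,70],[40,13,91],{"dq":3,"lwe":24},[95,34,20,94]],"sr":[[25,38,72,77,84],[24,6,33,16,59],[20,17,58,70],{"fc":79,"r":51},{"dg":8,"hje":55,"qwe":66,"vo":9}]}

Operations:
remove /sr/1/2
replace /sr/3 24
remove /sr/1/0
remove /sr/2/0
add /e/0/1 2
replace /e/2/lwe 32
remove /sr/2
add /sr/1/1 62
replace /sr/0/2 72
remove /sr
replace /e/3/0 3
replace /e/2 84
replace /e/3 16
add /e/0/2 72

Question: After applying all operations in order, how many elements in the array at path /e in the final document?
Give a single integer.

After op 1 (remove /sr/1/2): {"e":[[91,50,93,70],[40,13,91],{"dq":3,"lwe":24},[95,34,20,94]],"sr":[[25,38,72,77,84],[24,6,16,59],[20,17,58,70],{"fc":79,"r":51},{"dg":8,"hje":55,"qwe":66,"vo":9}]}
After op 2 (replace /sr/3 24): {"e":[[91,50,93,70],[40,13,91],{"dq":3,"lwe":24},[95,34,20,94]],"sr":[[25,38,72,77,84],[24,6,16,59],[20,17,58,70],24,{"dg":8,"hje":55,"qwe":66,"vo":9}]}
After op 3 (remove /sr/1/0): {"e":[[91,50,93,70],[40,13,91],{"dq":3,"lwe":24},[95,34,20,94]],"sr":[[25,38,72,77,84],[6,16,59],[20,17,58,70],24,{"dg":8,"hje":55,"qwe":66,"vo":9}]}
After op 4 (remove /sr/2/0): {"e":[[91,50,93,70],[40,13,91],{"dq":3,"lwe":24},[95,34,20,94]],"sr":[[25,38,72,77,84],[6,16,59],[17,58,70],24,{"dg":8,"hje":55,"qwe":66,"vo":9}]}
After op 5 (add /e/0/1 2): {"e":[[91,2,50,93,70],[40,13,91],{"dq":3,"lwe":24},[95,34,20,94]],"sr":[[25,38,72,77,84],[6,16,59],[17,58,70],24,{"dg":8,"hje":55,"qwe":66,"vo":9}]}
After op 6 (replace /e/2/lwe 32): {"e":[[91,2,50,93,70],[40,13,91],{"dq":3,"lwe":32},[95,34,20,94]],"sr":[[25,38,72,77,84],[6,16,59],[17,58,70],24,{"dg":8,"hje":55,"qwe":66,"vo":9}]}
After op 7 (remove /sr/2): {"e":[[91,2,50,93,70],[40,13,91],{"dq":3,"lwe":32},[95,34,20,94]],"sr":[[25,38,72,77,84],[6,16,59],24,{"dg":8,"hje":55,"qwe":66,"vo":9}]}
After op 8 (add /sr/1/1 62): {"e":[[91,2,50,93,70],[40,13,91],{"dq":3,"lwe":32},[95,34,20,94]],"sr":[[25,38,72,77,84],[6,62,16,59],24,{"dg":8,"hje":55,"qwe":66,"vo":9}]}
After op 9 (replace /sr/0/2 72): {"e":[[91,2,50,93,70],[40,13,91],{"dq":3,"lwe":32},[95,34,20,94]],"sr":[[25,38,72,77,84],[6,62,16,59],24,{"dg":8,"hje":55,"qwe":66,"vo":9}]}
After op 10 (remove /sr): {"e":[[91,2,50,93,70],[40,13,91],{"dq":3,"lwe":32},[95,34,20,94]]}
After op 11 (replace /e/3/0 3): {"e":[[91,2,50,93,70],[40,13,91],{"dq":3,"lwe":32},[3,34,20,94]]}
After op 12 (replace /e/2 84): {"e":[[91,2,50,93,70],[40,13,91],84,[3,34,20,94]]}
After op 13 (replace /e/3 16): {"e":[[91,2,50,93,70],[40,13,91],84,16]}
After op 14 (add /e/0/2 72): {"e":[[91,2,72,50,93,70],[40,13,91],84,16]}
Size at path /e: 4

Answer: 4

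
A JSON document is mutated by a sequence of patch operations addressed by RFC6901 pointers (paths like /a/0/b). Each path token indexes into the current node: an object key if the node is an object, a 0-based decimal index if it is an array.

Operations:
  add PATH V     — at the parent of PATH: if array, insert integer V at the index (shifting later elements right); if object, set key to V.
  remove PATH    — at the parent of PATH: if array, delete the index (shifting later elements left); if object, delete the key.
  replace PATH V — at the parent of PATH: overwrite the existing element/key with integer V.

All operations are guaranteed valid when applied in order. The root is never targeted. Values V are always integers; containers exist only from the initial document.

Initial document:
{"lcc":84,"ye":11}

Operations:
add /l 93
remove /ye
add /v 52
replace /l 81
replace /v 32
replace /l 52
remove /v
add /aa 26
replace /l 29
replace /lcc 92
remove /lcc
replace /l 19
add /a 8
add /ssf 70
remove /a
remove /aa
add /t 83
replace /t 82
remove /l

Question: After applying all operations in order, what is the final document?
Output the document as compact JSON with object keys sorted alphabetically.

Answer: {"ssf":70,"t":82}

Derivation:
After op 1 (add /l 93): {"l":93,"lcc":84,"ye":11}
After op 2 (remove /ye): {"l":93,"lcc":84}
After op 3 (add /v 52): {"l":93,"lcc":84,"v":52}
After op 4 (replace /l 81): {"l":81,"lcc":84,"v":52}
After op 5 (replace /v 32): {"l":81,"lcc":84,"v":32}
After op 6 (replace /l 52): {"l":52,"lcc":84,"v":32}
After op 7 (remove /v): {"l":52,"lcc":84}
After op 8 (add /aa 26): {"aa":26,"l":52,"lcc":84}
After op 9 (replace /l 29): {"aa":26,"l":29,"lcc":84}
After op 10 (replace /lcc 92): {"aa":26,"l":29,"lcc":92}
After op 11 (remove /lcc): {"aa":26,"l":29}
After op 12 (replace /l 19): {"aa":26,"l":19}
After op 13 (add /a 8): {"a":8,"aa":26,"l":19}
After op 14 (add /ssf 70): {"a":8,"aa":26,"l":19,"ssf":70}
After op 15 (remove /a): {"aa":26,"l":19,"ssf":70}
After op 16 (remove /aa): {"l":19,"ssf":70}
After op 17 (add /t 83): {"l":19,"ssf":70,"t":83}
After op 18 (replace /t 82): {"l":19,"ssf":70,"t":82}
After op 19 (remove /l): {"ssf":70,"t":82}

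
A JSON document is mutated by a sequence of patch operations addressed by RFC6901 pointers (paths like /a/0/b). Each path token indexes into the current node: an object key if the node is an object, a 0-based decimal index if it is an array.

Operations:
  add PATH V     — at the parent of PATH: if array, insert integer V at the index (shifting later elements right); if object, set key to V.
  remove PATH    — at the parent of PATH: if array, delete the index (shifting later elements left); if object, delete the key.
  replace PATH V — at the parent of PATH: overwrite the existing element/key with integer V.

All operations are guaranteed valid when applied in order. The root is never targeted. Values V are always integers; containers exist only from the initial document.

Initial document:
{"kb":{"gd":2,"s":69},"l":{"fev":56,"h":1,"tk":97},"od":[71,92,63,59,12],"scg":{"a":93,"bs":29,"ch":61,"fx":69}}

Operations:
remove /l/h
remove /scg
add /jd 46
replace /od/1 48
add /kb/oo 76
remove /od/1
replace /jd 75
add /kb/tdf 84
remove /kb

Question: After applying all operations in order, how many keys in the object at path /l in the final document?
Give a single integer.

Answer: 2

Derivation:
After op 1 (remove /l/h): {"kb":{"gd":2,"s":69},"l":{"fev":56,"tk":97},"od":[71,92,63,59,12],"scg":{"a":93,"bs":29,"ch":61,"fx":69}}
After op 2 (remove /scg): {"kb":{"gd":2,"s":69},"l":{"fev":56,"tk":97},"od":[71,92,63,59,12]}
After op 3 (add /jd 46): {"jd":46,"kb":{"gd":2,"s":69},"l":{"fev":56,"tk":97},"od":[71,92,63,59,12]}
After op 4 (replace /od/1 48): {"jd":46,"kb":{"gd":2,"s":69},"l":{"fev":56,"tk":97},"od":[71,48,63,59,12]}
After op 5 (add /kb/oo 76): {"jd":46,"kb":{"gd":2,"oo":76,"s":69},"l":{"fev":56,"tk":97},"od":[71,48,63,59,12]}
After op 6 (remove /od/1): {"jd":46,"kb":{"gd":2,"oo":76,"s":69},"l":{"fev":56,"tk":97},"od":[71,63,59,12]}
After op 7 (replace /jd 75): {"jd":75,"kb":{"gd":2,"oo":76,"s":69},"l":{"fev":56,"tk":97},"od":[71,63,59,12]}
After op 8 (add /kb/tdf 84): {"jd":75,"kb":{"gd":2,"oo":76,"s":69,"tdf":84},"l":{"fev":56,"tk":97},"od":[71,63,59,12]}
After op 9 (remove /kb): {"jd":75,"l":{"fev":56,"tk":97},"od":[71,63,59,12]}
Size at path /l: 2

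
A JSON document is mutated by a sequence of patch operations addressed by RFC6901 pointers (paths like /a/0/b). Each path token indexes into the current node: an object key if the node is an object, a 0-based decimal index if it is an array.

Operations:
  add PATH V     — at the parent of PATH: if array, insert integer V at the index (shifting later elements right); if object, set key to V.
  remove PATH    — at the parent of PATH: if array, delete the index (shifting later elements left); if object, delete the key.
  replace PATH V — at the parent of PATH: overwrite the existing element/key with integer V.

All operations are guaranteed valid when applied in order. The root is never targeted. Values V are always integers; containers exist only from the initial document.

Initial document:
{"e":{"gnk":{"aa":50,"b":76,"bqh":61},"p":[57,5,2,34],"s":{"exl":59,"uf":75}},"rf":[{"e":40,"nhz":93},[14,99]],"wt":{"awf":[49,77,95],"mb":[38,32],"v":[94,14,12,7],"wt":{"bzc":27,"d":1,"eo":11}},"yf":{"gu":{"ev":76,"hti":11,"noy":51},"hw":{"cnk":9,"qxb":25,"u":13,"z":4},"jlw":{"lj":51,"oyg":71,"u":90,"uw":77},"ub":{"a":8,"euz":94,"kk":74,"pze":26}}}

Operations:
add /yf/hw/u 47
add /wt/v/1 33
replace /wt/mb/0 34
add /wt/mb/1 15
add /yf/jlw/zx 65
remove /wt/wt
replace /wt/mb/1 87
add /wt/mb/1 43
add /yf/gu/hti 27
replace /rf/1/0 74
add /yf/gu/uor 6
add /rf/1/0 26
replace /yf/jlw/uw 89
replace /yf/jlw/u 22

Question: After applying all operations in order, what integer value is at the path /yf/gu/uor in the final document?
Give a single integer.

After op 1 (add /yf/hw/u 47): {"e":{"gnk":{"aa":50,"b":76,"bqh":61},"p":[57,5,2,34],"s":{"exl":59,"uf":75}},"rf":[{"e":40,"nhz":93},[14,99]],"wt":{"awf":[49,77,95],"mb":[38,32],"v":[94,14,12,7],"wt":{"bzc":27,"d":1,"eo":11}},"yf":{"gu":{"ev":76,"hti":11,"noy":51},"hw":{"cnk":9,"qxb":25,"u":47,"z":4},"jlw":{"lj":51,"oyg":71,"u":90,"uw":77},"ub":{"a":8,"euz":94,"kk":74,"pze":26}}}
After op 2 (add /wt/v/1 33): {"e":{"gnk":{"aa":50,"b":76,"bqh":61},"p":[57,5,2,34],"s":{"exl":59,"uf":75}},"rf":[{"e":40,"nhz":93},[14,99]],"wt":{"awf":[49,77,95],"mb":[38,32],"v":[94,33,14,12,7],"wt":{"bzc":27,"d":1,"eo":11}},"yf":{"gu":{"ev":76,"hti":11,"noy":51},"hw":{"cnk":9,"qxb":25,"u":47,"z":4},"jlw":{"lj":51,"oyg":71,"u":90,"uw":77},"ub":{"a":8,"euz":94,"kk":74,"pze":26}}}
After op 3 (replace /wt/mb/0 34): {"e":{"gnk":{"aa":50,"b":76,"bqh":61},"p":[57,5,2,34],"s":{"exl":59,"uf":75}},"rf":[{"e":40,"nhz":93},[14,99]],"wt":{"awf":[49,77,95],"mb":[34,32],"v":[94,33,14,12,7],"wt":{"bzc":27,"d":1,"eo":11}},"yf":{"gu":{"ev":76,"hti":11,"noy":51},"hw":{"cnk":9,"qxb":25,"u":47,"z":4},"jlw":{"lj":51,"oyg":71,"u":90,"uw":77},"ub":{"a":8,"euz":94,"kk":74,"pze":26}}}
After op 4 (add /wt/mb/1 15): {"e":{"gnk":{"aa":50,"b":76,"bqh":61},"p":[57,5,2,34],"s":{"exl":59,"uf":75}},"rf":[{"e":40,"nhz":93},[14,99]],"wt":{"awf":[49,77,95],"mb":[34,15,32],"v":[94,33,14,12,7],"wt":{"bzc":27,"d":1,"eo":11}},"yf":{"gu":{"ev":76,"hti":11,"noy":51},"hw":{"cnk":9,"qxb":25,"u":47,"z":4},"jlw":{"lj":51,"oyg":71,"u":90,"uw":77},"ub":{"a":8,"euz":94,"kk":74,"pze":26}}}
After op 5 (add /yf/jlw/zx 65): {"e":{"gnk":{"aa":50,"b":76,"bqh":61},"p":[57,5,2,34],"s":{"exl":59,"uf":75}},"rf":[{"e":40,"nhz":93},[14,99]],"wt":{"awf":[49,77,95],"mb":[34,15,32],"v":[94,33,14,12,7],"wt":{"bzc":27,"d":1,"eo":11}},"yf":{"gu":{"ev":76,"hti":11,"noy":51},"hw":{"cnk":9,"qxb":25,"u":47,"z":4},"jlw":{"lj":51,"oyg":71,"u":90,"uw":77,"zx":65},"ub":{"a":8,"euz":94,"kk":74,"pze":26}}}
After op 6 (remove /wt/wt): {"e":{"gnk":{"aa":50,"b":76,"bqh":61},"p":[57,5,2,34],"s":{"exl":59,"uf":75}},"rf":[{"e":40,"nhz":93},[14,99]],"wt":{"awf":[49,77,95],"mb":[34,15,32],"v":[94,33,14,12,7]},"yf":{"gu":{"ev":76,"hti":11,"noy":51},"hw":{"cnk":9,"qxb":25,"u":47,"z":4},"jlw":{"lj":51,"oyg":71,"u":90,"uw":77,"zx":65},"ub":{"a":8,"euz":94,"kk":74,"pze":26}}}
After op 7 (replace /wt/mb/1 87): {"e":{"gnk":{"aa":50,"b":76,"bqh":61},"p":[57,5,2,34],"s":{"exl":59,"uf":75}},"rf":[{"e":40,"nhz":93},[14,99]],"wt":{"awf":[49,77,95],"mb":[34,87,32],"v":[94,33,14,12,7]},"yf":{"gu":{"ev":76,"hti":11,"noy":51},"hw":{"cnk":9,"qxb":25,"u":47,"z":4},"jlw":{"lj":51,"oyg":71,"u":90,"uw":77,"zx":65},"ub":{"a":8,"euz":94,"kk":74,"pze":26}}}
After op 8 (add /wt/mb/1 43): {"e":{"gnk":{"aa":50,"b":76,"bqh":61},"p":[57,5,2,34],"s":{"exl":59,"uf":75}},"rf":[{"e":40,"nhz":93},[14,99]],"wt":{"awf":[49,77,95],"mb":[34,43,87,32],"v":[94,33,14,12,7]},"yf":{"gu":{"ev":76,"hti":11,"noy":51},"hw":{"cnk":9,"qxb":25,"u":47,"z":4},"jlw":{"lj":51,"oyg":71,"u":90,"uw":77,"zx":65},"ub":{"a":8,"euz":94,"kk":74,"pze":26}}}
After op 9 (add /yf/gu/hti 27): {"e":{"gnk":{"aa":50,"b":76,"bqh":61},"p":[57,5,2,34],"s":{"exl":59,"uf":75}},"rf":[{"e":40,"nhz":93},[14,99]],"wt":{"awf":[49,77,95],"mb":[34,43,87,32],"v":[94,33,14,12,7]},"yf":{"gu":{"ev":76,"hti":27,"noy":51},"hw":{"cnk":9,"qxb":25,"u":47,"z":4},"jlw":{"lj":51,"oyg":71,"u":90,"uw":77,"zx":65},"ub":{"a":8,"euz":94,"kk":74,"pze":26}}}
After op 10 (replace /rf/1/0 74): {"e":{"gnk":{"aa":50,"b":76,"bqh":61},"p":[57,5,2,34],"s":{"exl":59,"uf":75}},"rf":[{"e":40,"nhz":93},[74,99]],"wt":{"awf":[49,77,95],"mb":[34,43,87,32],"v":[94,33,14,12,7]},"yf":{"gu":{"ev":76,"hti":27,"noy":51},"hw":{"cnk":9,"qxb":25,"u":47,"z":4},"jlw":{"lj":51,"oyg":71,"u":90,"uw":77,"zx":65},"ub":{"a":8,"euz":94,"kk":74,"pze":26}}}
After op 11 (add /yf/gu/uor 6): {"e":{"gnk":{"aa":50,"b":76,"bqh":61},"p":[57,5,2,34],"s":{"exl":59,"uf":75}},"rf":[{"e":40,"nhz":93},[74,99]],"wt":{"awf":[49,77,95],"mb":[34,43,87,32],"v":[94,33,14,12,7]},"yf":{"gu":{"ev":76,"hti":27,"noy":51,"uor":6},"hw":{"cnk":9,"qxb":25,"u":47,"z":4},"jlw":{"lj":51,"oyg":71,"u":90,"uw":77,"zx":65},"ub":{"a":8,"euz":94,"kk":74,"pze":26}}}
After op 12 (add /rf/1/0 26): {"e":{"gnk":{"aa":50,"b":76,"bqh":61},"p":[57,5,2,34],"s":{"exl":59,"uf":75}},"rf":[{"e":40,"nhz":93},[26,74,99]],"wt":{"awf":[49,77,95],"mb":[34,43,87,32],"v":[94,33,14,12,7]},"yf":{"gu":{"ev":76,"hti":27,"noy":51,"uor":6},"hw":{"cnk":9,"qxb":25,"u":47,"z":4},"jlw":{"lj":51,"oyg":71,"u":90,"uw":77,"zx":65},"ub":{"a":8,"euz":94,"kk":74,"pze":26}}}
After op 13 (replace /yf/jlw/uw 89): {"e":{"gnk":{"aa":50,"b":76,"bqh":61},"p":[57,5,2,34],"s":{"exl":59,"uf":75}},"rf":[{"e":40,"nhz":93},[26,74,99]],"wt":{"awf":[49,77,95],"mb":[34,43,87,32],"v":[94,33,14,12,7]},"yf":{"gu":{"ev":76,"hti":27,"noy":51,"uor":6},"hw":{"cnk":9,"qxb":25,"u":47,"z":4},"jlw":{"lj":51,"oyg":71,"u":90,"uw":89,"zx":65},"ub":{"a":8,"euz":94,"kk":74,"pze":26}}}
After op 14 (replace /yf/jlw/u 22): {"e":{"gnk":{"aa":50,"b":76,"bqh":61},"p":[57,5,2,34],"s":{"exl":59,"uf":75}},"rf":[{"e":40,"nhz":93},[26,74,99]],"wt":{"awf":[49,77,95],"mb":[34,43,87,32],"v":[94,33,14,12,7]},"yf":{"gu":{"ev":76,"hti":27,"noy":51,"uor":6},"hw":{"cnk":9,"qxb":25,"u":47,"z":4},"jlw":{"lj":51,"oyg":71,"u":22,"uw":89,"zx":65},"ub":{"a":8,"euz":94,"kk":74,"pze":26}}}
Value at /yf/gu/uor: 6

Answer: 6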